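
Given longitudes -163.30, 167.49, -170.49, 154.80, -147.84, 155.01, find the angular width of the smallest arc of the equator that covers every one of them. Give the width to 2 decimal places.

57.36°

Sort the longitudes: -170.49°, -163.30°, -147.84°, +154.80°, +155.01°, +167.49°.
Eastward gaps between consecutive values (wrapping around): 7.19°, 15.46°, 302.64°, 0.21°, 12.48°, 22.02°.
Largest gap = 302.64° ⇒ minimal covering band is its complement: 360° − 302.64° = 57.36°.
Band runs from +154.80° eastward to -147.84°, crossing the antimeridian.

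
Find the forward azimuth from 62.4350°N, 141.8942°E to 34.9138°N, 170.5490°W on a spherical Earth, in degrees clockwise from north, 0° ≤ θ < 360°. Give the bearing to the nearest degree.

110°

Δλ = -170.5490 − 141.8942 = -312.4432°; wrapped into (−180°, 180°]: 47.5568°.
θ = atan2( sin Δλ · cos φ₂ , cos φ₁ · sin φ₂ − sin φ₁ · cos φ₂ · cos Δλ )
  = atan2(0.60513, -0.22572) = 110.456° → normalised to [0°, 360°): 110.456°.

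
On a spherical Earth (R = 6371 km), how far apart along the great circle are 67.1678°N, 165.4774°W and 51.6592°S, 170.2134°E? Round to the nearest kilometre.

13369 km

Δλ = 170.2134 − -165.4774 = 335.6908°; wrapped into (−180°, 180°]: -24.3092°.
Δφ = -51.6592 − 67.1678 = -118.8270°.
a = sin²(Δφ/2) + cos φ₁ · cos φ₂ · sin²(Δλ/2) = 0.751754.
c = 2·atan2(√a, √(1−a)) = 2.09845 rad → d = 6371·c ≈ 13369.23 km.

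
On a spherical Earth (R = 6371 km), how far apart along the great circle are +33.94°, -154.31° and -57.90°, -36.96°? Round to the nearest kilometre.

Δλ = -36.96 − -154.31 = 117.35°.
Δφ = -57.90 − 33.94 = -91.84°.
a = sin²(Δφ/2) + cos φ₁ · cos φ₂ · sin²(Δλ/2) = 0.837756.
c = 2·atan2(√a, √(1−a)) = 2.31245 rad → d = 6371·c ≈ 14732.64 km.

14733 km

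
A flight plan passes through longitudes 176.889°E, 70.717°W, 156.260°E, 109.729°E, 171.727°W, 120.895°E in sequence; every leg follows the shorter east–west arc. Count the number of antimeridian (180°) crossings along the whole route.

4

Leg 1: +176.889° → -70.717°, shortest Δλ = 112.394° (east) — crosses 180°.
Leg 2: -70.717° → +156.260°, shortest Δλ = -133.023° (west) — crosses 180°.
Leg 3: +156.260° → +109.729°, shortest Δλ = -46.531° (west) — does not cross 180°.
Leg 4: +109.729° → -171.727°, shortest Δλ = 78.544° (east) — crosses 180°.
Leg 5: -171.727° → +120.895°, shortest Δλ = -67.378° (west) — crosses 180°.
Total crossings: 4.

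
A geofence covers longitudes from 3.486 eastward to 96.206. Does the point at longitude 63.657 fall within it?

Yes

Band width going east from +3.486° to +96.206°: ((96.206 − 3.486) mod 360) = 92.720°.
Offset of +63.657° east of the west edge: ((63.657 − 3.486) mod 360) = 60.171°.
60.171° ≤ 92.720° ⇒ inside.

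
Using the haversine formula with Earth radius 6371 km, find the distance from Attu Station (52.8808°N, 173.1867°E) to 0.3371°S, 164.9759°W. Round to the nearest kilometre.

Δλ = -164.9759 − 173.1867 = -338.1626°; wrapped into (−180°, 180°]: 21.8374°.
Δφ = -0.3371 − 52.8808 = -53.2179°.
a = sin²(Δφ/2) + cos φ₁ · cos φ₂ · sin²(Δλ/2) = 0.222265.
c = 2·atan2(√a, √(1−a)) = 0.98187 rad → d = 6371·c ≈ 6255.48 km.

6255 km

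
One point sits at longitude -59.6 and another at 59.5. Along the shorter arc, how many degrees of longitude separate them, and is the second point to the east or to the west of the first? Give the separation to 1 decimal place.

119.1° east

Raw difference: 59.5 − -59.6 = 119.1°.
Normalise into (−180°, 180°]: 119.1° stays 119.1°.
Positive ⇒ the second point lies to the east; separation 119.1°.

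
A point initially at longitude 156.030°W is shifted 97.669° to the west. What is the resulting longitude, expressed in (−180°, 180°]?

106.301°E

Start at -156.030°; shift −97.669° → -253.699°.
-253.699° lies outside (−180°, 180°]; add 360° → +106.301°.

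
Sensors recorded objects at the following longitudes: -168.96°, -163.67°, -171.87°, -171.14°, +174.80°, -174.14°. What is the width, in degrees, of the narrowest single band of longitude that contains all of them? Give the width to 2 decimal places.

21.53°

Sort the longitudes: -174.14°, -171.87°, -171.14°, -168.96°, -163.67°, +174.80°.
Eastward gaps between consecutive values (wrapping around): 2.27°, 0.73°, 2.18°, 5.29°, 338.47°, 11.06°.
Largest gap = 338.47° ⇒ minimal covering band is its complement: 360° − 338.47° = 21.53°.
Band runs from +174.80° eastward to -163.67°, crossing the antimeridian.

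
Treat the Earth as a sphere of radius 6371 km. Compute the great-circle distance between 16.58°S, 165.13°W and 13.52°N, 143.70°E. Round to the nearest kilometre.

6542 km

Δλ = 143.70 − -165.13 = 308.83°; wrapped into (−180°, 180°]: -51.17°.
Δφ = 13.52 − -16.58 = 30.10°.
a = sin²(Δφ/2) + cos φ₁ · cos φ₂ · sin²(Δλ/2) = 0.241211.
c = 2·atan2(√a, √(1−a)) = 1.02678 rad → d = 6371·c ≈ 6541.61 km.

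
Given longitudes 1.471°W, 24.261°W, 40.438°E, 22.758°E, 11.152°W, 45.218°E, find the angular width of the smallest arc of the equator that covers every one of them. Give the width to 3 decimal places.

69.479°

Sort the longitudes: -24.261°, -11.152°, -1.471°, +22.758°, +40.438°, +45.218°.
Eastward gaps between consecutive values (wrapping around): 13.109°, 9.681°, 24.229°, 17.680°, 4.780°, 290.521°.
Largest gap = 290.521° ⇒ minimal covering band is its complement: 360° − 290.521° = 69.479°.
Band runs from -24.261° eastward to +45.218°.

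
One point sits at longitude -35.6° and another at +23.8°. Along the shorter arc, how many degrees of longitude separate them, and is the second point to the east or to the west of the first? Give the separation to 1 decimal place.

59.4° east

Raw difference: 23.8 − -35.6 = 59.4°.
Normalise into (−180°, 180°]: 59.4° stays 59.4°.
Positive ⇒ the second point lies to the east; separation 59.4°.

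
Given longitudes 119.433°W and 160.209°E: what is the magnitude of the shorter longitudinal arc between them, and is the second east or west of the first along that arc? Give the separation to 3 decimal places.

Raw difference: 160.209 − -119.433 = 279.642°.
Normalise into (−180°, 180°]: 279.642° − 360° = -80.358°.
Negative ⇒ the second point lies to the west; separation 80.358°.

80.358° west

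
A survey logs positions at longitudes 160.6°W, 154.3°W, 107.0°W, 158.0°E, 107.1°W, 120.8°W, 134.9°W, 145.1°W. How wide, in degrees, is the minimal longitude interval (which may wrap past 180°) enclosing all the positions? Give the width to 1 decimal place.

Sort the longitudes: -160.6°, -154.3°, -145.1°, -134.9°, -120.8°, -107.1°, -107.0°, +158.0°.
Eastward gaps between consecutive values (wrapping around): 6.3°, 9.2°, 10.2°, 14.1°, 13.7°, 0.1°, 265.0°, 41.4°.
Largest gap = 265.0° ⇒ minimal covering band is its complement: 360° − 265.0° = 95.0°.
Band runs from +158.0° eastward to -107.0°, crossing the antimeridian.

95.0°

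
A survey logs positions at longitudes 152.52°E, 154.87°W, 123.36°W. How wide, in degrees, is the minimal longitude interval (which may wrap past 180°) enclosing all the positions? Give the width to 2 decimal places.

Sort the longitudes: -154.87°, -123.36°, +152.52°.
Eastward gaps between consecutive values (wrapping around): 31.51°, 275.88°, 52.61°.
Largest gap = 275.88° ⇒ minimal covering band is its complement: 360° − 275.88° = 84.12°.
Band runs from +152.52° eastward to -123.36°, crossing the antimeridian.

84.12°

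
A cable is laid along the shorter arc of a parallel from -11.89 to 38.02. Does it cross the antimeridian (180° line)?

No

Signed shortest Δλ = ((38.02 − -11.89 + 180) mod 360) − 180 = 49.91°.
Going east by 49.91° from -11.89° reaches +38.02° without touching 180°.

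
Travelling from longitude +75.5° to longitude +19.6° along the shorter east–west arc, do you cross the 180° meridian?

No

Signed shortest Δλ = ((19.6 − 75.5 + 180) mod 360) − 180 = -55.9°.
Going west by 55.9° from +75.5° reaches +19.6° without touching 180°.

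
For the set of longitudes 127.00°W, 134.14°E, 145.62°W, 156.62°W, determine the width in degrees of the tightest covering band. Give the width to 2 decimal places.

Sort the longitudes: -156.62°, -145.62°, -127.00°, +134.14°.
Eastward gaps between consecutive values (wrapping around): 11.00°, 18.62°, 261.14°, 69.24°.
Largest gap = 261.14° ⇒ minimal covering band is its complement: 360° − 261.14° = 98.86°.
Band runs from +134.14° eastward to -127.00°, crossing the antimeridian.

98.86°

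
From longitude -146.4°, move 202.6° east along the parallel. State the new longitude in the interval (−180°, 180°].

Start at -146.4°; shift +202.6° → +56.2°.
+56.2° already lies in (−180°, 180°].

+56.2°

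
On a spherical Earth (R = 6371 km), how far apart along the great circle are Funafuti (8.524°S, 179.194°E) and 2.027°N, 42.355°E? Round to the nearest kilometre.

15185 km

Δλ = 42.355 − 179.194 = -136.839°.
Δφ = 2.027 − -8.524 = 10.551°.
a = sin²(Δφ/2) + cos φ₁ · cos φ₂ · sin²(Δλ/2) = 0.863084.
c = 2·atan2(√a, √(1−a)) = 2.38353 rad → d = 6371·c ≈ 15185.46 km.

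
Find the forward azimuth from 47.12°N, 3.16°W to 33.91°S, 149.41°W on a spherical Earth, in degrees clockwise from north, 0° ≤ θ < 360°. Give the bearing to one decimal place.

285.3°

Δλ = -149.41 − -3.16 = -146.25°.
θ = atan2( sin Δλ · cos φ₂ , cos φ₁ · sin φ₂ − sin φ₁ · cos φ₂ · cos Δλ )
  = atan2(-0.46108, 0.12603) = -74.712° → normalised to [0°, 360°): 285.288°.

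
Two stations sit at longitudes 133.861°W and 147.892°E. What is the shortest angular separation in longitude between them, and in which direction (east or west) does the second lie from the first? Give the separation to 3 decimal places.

78.247° west

Raw difference: 147.892 − -133.861 = 281.753°.
Normalise into (−180°, 180°]: 281.753° − 360° = -78.247°.
Negative ⇒ the second point lies to the west; separation 78.247°.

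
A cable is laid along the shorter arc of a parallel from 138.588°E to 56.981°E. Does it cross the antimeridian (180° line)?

No

Signed shortest Δλ = ((56.981 − 138.588 + 180) mod 360) − 180 = -81.607°.
Going west by 81.607° from +138.588° reaches +56.981° without touching 180°.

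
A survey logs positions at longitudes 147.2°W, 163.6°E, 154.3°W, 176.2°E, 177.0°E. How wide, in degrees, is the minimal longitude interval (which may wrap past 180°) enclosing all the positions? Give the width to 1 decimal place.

49.2°

Sort the longitudes: -154.3°, -147.2°, +163.6°, +176.2°, +177.0°.
Eastward gaps between consecutive values (wrapping around): 7.1°, 310.8°, 12.6°, 0.8°, 28.7°.
Largest gap = 310.8° ⇒ minimal covering band is its complement: 360° − 310.8° = 49.2°.
Band runs from +163.6° eastward to -147.2°, crossing the antimeridian.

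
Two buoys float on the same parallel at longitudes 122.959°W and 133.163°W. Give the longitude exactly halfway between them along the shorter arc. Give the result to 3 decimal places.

Signed shortest Δλ from -122.959° to -133.163° is -10.204°.
Midpoint longitude = -122.959° + (-10.204°)/2 = -122.959° − 5.102° = -128.061°.

128.061°W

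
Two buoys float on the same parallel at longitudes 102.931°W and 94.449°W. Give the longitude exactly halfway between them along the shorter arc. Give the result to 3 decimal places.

98.690°W

Signed shortest Δλ from -102.931° to -94.449° is +8.482°.
Midpoint longitude = -102.931° + (+8.482°)/2 = -102.931° + 4.241° = -98.690°.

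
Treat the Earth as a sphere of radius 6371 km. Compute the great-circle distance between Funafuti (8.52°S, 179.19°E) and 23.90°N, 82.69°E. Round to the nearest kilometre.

Δλ = 82.69 − 179.19 = -96.50°.
Δφ = 23.90 − -8.52 = 32.42°.
a = sin²(Δφ/2) + cos φ₁ · cos φ₂ · sin²(Δλ/2) = 0.581189.
c = 2·atan2(√a, √(1−a)) = 1.73390 rad → d = 6371·c ≈ 11046.65 km.

11047 km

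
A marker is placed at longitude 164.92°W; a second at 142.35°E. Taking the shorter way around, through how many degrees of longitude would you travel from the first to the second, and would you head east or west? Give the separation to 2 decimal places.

52.73° west

Raw difference: 142.35 − -164.92 = 307.27°.
Normalise into (−180°, 180°]: 307.27° − 360° = -52.73°.
Negative ⇒ the second point lies to the west; separation 52.73°.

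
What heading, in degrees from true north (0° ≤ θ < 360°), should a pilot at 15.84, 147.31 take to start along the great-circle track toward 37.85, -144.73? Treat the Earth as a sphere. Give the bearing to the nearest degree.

55°

Δλ = -144.73 − 147.31 = -292.04°; wrapped into (−180°, 180°]: 67.96°.
θ = atan2( sin Δλ · cos φ₂ , cos φ₁ · sin φ₂ − sin φ₁ · cos φ₂ · cos Δλ )
  = atan2(0.73192, 0.50942) = 55.162° → normalised to [0°, 360°): 55.162°.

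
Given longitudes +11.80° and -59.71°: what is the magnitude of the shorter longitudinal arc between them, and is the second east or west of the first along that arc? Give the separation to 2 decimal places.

Raw difference: -59.71 − 11.80 = -71.51°.
Normalise into (−180°, 180°]: -71.51° stays -71.51°.
Negative ⇒ the second point lies to the west; separation 71.51°.

71.51° west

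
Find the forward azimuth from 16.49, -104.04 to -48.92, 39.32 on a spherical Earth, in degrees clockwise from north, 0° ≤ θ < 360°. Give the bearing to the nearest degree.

Δλ = 39.32 − -104.04 = 143.36°.
θ = atan2( sin Δλ · cos φ₂ , cos φ₁ · sin φ₂ − sin φ₁ · cos φ₂ · cos Δλ )
  = atan2(0.39215, -0.57312) = 145.619° → normalised to [0°, 360°): 145.619°.

146°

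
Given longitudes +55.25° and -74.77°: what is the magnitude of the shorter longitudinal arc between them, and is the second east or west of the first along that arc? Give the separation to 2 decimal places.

Raw difference: -74.77 − 55.25 = -130.02°.
Normalise into (−180°, 180°]: -130.02° stays -130.02°.
Negative ⇒ the second point lies to the west; separation 130.02°.

130.02° west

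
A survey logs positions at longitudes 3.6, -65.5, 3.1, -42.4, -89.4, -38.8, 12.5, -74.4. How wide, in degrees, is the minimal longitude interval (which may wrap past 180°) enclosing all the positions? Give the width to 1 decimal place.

Sort the longitudes: -89.4°, -74.4°, -65.5°, -42.4°, -38.8°, +3.1°, +3.6°, +12.5°.
Eastward gaps between consecutive values (wrapping around): 15.0°, 8.9°, 23.1°, 3.6°, 41.9°, 0.5°, 8.9°, 258.1°.
Largest gap = 258.1° ⇒ minimal covering band is its complement: 360° − 258.1° = 101.9°.
Band runs from -89.4° eastward to +12.5°.

101.9°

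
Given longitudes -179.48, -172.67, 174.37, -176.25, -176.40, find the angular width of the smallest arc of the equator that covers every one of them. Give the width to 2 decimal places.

Sort the longitudes: -179.48°, -176.40°, -176.25°, -172.67°, +174.37°.
Eastward gaps between consecutive values (wrapping around): 3.08°, 0.15°, 3.58°, 347.04°, 6.15°.
Largest gap = 347.04° ⇒ minimal covering band is its complement: 360° − 347.04° = 12.96°.
Band runs from +174.37° eastward to -172.67°, crossing the antimeridian.

12.96°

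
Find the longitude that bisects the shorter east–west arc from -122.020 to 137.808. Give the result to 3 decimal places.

Signed shortest Δλ from -122.020° to +137.808° is -100.172°.
Midpoint longitude = -122.020° + (-100.172°)/2 = -122.020° − 50.086° = -172.106°.
(The naïve average (-122.020 + +137.808)/2 = 7.894° is on the wrong side of the globe.)

-172.106°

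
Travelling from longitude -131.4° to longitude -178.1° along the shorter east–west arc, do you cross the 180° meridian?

Signed shortest Δλ = ((-178.1 − -131.4 + 180) mod 360) − 180 = -46.7°.
Going west by 46.7° from -131.4° reaches -178.1° without touching 180°.

No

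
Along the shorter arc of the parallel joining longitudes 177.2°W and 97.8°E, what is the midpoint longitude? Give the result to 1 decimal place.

140.3°E

Signed shortest Δλ from -177.2° to +97.8° is -85.0°.
Midpoint longitude = -177.2° + (-85.0°)/2 = -177.2° − 42.5° = -219.7°.
Normalise into (−180°, 180°]: +140.3°.
(The naïve average (-177.2 + +97.8)/2 = -39.7° is on the wrong side of the globe.)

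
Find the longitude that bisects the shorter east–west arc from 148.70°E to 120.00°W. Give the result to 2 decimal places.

Signed shortest Δλ from +148.70° to -120.00° is +91.30°.
Midpoint longitude = +148.70° + (+91.30°)/2 = +148.70° + 45.65° = +194.35°.
Normalise into (−180°, 180°]: -165.65°.
(The naïve average (+148.70 + -120.00)/2 = 14.35° is on the wrong side of the globe.)

165.65°W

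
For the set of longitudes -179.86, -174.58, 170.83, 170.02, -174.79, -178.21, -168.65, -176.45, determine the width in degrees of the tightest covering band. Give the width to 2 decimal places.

Sort the longitudes: -179.86°, -178.21°, -176.45°, -174.79°, -174.58°, -168.65°, +170.02°, +170.83°.
Eastward gaps between consecutive values (wrapping around): 1.65°, 1.76°, 1.66°, 0.21°, 5.93°, 338.67°, 0.81°, 9.31°.
Largest gap = 338.67° ⇒ minimal covering band is its complement: 360° − 338.67° = 21.33°.
Band runs from +170.02° eastward to -168.65°, crossing the antimeridian.

21.33°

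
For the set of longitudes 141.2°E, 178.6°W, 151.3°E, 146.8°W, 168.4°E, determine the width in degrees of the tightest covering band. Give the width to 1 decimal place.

Sort the longitudes: -178.6°, -146.8°, +141.2°, +151.3°, +168.4°.
Eastward gaps between consecutive values (wrapping around): 31.8°, 288.0°, 10.1°, 17.1°, 13.0°.
Largest gap = 288.0° ⇒ minimal covering band is its complement: 360° − 288.0° = 72.0°.
Band runs from +141.2° eastward to -146.8°, crossing the antimeridian.

72.0°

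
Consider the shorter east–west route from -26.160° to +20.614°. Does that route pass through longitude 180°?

Signed shortest Δλ = ((20.614 − -26.160 + 180) mod 360) − 180 = 46.774°.
Going east by 46.774° from -26.160° reaches +20.614° without touching 180°.

No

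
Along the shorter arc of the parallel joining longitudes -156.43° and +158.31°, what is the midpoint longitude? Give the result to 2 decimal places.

Signed shortest Δλ from -156.43° to +158.31° is -45.26°.
Midpoint longitude = -156.43° + (-45.26°)/2 = -156.43° − 22.63° = -179.06°.
(The naïve average (-156.43 + +158.31)/2 = 0.94° is on the wrong side of the globe.)

-179.06°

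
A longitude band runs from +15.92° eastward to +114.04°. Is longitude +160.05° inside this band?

No

Band width going east from +15.92° to +114.04°: ((114.04 − 15.92) mod 360) = 98.12°.
Offset of +160.05° east of the west edge: ((160.05 − 15.92) mod 360) = 144.13°.
144.13° > 98.12° ⇒ outside.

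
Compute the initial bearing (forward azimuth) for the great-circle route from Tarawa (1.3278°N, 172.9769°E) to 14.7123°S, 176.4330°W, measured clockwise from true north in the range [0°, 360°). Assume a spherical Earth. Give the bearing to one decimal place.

Δλ = -176.4330 − 172.9769 = -349.4099°; wrapped into (−180°, 180°]: 10.5901°.
θ = atan2( sin Δλ · cos φ₂ , cos φ₁ · sin φ₂ − sin φ₁ · cos φ₂ · cos Δλ )
  = atan2(0.17776, -0.27593) = 147.210° → normalised to [0°, 360°): 147.210°.

147.2°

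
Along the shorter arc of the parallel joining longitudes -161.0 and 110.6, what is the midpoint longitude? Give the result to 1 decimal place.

Signed shortest Δλ from -161.0° to +110.6° is -88.4°.
Midpoint longitude = -161.0° + (-88.4°)/2 = -161.0° − 44.2° = -205.2°.
Normalise into (−180°, 180°]: +154.8°.
(The naïve average (-161.0 + +110.6)/2 = -25.2° is on the wrong side of the globe.)

+154.8°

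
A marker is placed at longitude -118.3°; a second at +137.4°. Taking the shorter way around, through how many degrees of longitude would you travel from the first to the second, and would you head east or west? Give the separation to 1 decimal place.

104.3° west

Raw difference: 137.4 − -118.3 = 255.7°.
Normalise into (−180°, 180°]: 255.7° − 360° = -104.3°.
Negative ⇒ the second point lies to the west; separation 104.3°.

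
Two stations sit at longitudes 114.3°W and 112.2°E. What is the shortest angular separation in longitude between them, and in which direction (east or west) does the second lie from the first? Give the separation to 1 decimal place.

133.5° west

Raw difference: 112.2 − -114.3 = 226.5°.
Normalise into (−180°, 180°]: 226.5° − 360° = -133.5°.
Negative ⇒ the second point lies to the west; separation 133.5°.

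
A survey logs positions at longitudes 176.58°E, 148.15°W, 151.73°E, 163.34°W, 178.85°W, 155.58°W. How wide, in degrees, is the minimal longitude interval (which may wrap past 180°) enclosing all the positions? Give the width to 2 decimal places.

60.12°

Sort the longitudes: -178.85°, -163.34°, -155.58°, -148.15°, +151.73°, +176.58°.
Eastward gaps between consecutive values (wrapping around): 15.51°, 7.76°, 7.43°, 299.88°, 24.85°, 4.57°.
Largest gap = 299.88° ⇒ minimal covering band is its complement: 360° − 299.88° = 60.12°.
Band runs from +151.73° eastward to -148.15°, crossing the antimeridian.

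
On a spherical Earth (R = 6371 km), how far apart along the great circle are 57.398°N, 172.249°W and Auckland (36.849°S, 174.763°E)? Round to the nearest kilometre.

10550 km

Δλ = 174.763 − -172.249 = 347.012°; wrapped into (−180°, 180°]: -12.988°.
Δφ = -36.849 − 57.398 = -94.247°.
a = sin²(Δφ/2) + cos φ₁ · cos φ₂ · sin²(Δλ/2) = 0.542543.
c = 2·atan2(√a, √(1−a)) = 1.65599 rad → d = 6371·c ≈ 10550.29 km.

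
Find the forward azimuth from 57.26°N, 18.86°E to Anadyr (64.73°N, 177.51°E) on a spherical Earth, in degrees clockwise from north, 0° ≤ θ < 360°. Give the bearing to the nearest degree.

11°

Δλ = 177.51 − 18.86 = 158.65°.
θ = atan2( sin Δλ · cos φ₂ , cos φ₁ · sin φ₂ − sin φ₁ · cos φ₂ · cos Δλ )
  = atan2(0.15541, 0.82350) = 10.687° → normalised to [0°, 360°): 10.687°.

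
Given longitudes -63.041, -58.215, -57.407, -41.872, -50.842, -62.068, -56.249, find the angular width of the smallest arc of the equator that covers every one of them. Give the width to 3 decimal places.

Sort the longitudes: -63.041°, -62.068°, -58.215°, -57.407°, -56.249°, -50.842°, -41.872°.
Eastward gaps between consecutive values (wrapping around): 0.973°, 3.853°, 0.808°, 1.158°, 5.407°, 8.970°, 338.831°.
Largest gap = 338.831° ⇒ minimal covering band is its complement: 360° − 338.831° = 21.169°.
Band runs from -63.041° eastward to -41.872°.

21.169°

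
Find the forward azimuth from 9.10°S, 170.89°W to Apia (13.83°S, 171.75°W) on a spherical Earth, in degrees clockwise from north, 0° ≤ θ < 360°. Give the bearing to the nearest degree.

190°

Δλ = -171.75 − -170.89 = -0.86°.
θ = atan2( sin Δλ · cos φ₂ , cos φ₁ · sin φ₂ − sin φ₁ · cos φ₂ · cos Δλ )
  = atan2(-0.01457, -0.08248) = -169.979° → normalised to [0°, 360°): 190.021°.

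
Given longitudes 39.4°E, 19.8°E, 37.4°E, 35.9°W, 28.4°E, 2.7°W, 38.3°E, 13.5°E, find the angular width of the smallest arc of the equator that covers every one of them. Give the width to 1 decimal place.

Sort the longitudes: -35.9°, -2.7°, +13.5°, +19.8°, +28.4°, +37.4°, +38.3°, +39.4°.
Eastward gaps between consecutive values (wrapping around): 33.2°, 16.2°, 6.3°, 8.6°, 9.0°, 0.9°, 1.1°, 284.7°.
Largest gap = 284.7° ⇒ minimal covering band is its complement: 360° − 284.7° = 75.3°.
Band runs from -35.9° eastward to +39.4°.

75.3°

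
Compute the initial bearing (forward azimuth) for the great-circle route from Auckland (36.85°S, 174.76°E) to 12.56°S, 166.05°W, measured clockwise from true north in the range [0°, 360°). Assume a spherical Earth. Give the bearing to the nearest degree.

Δλ = -166.05 − 174.76 = -340.81°; wrapped into (−180°, 180°]: 19.19°.
θ = atan2( sin Δλ · cos φ₂ , cos φ₁ · sin φ₂ − sin φ₁ · cos φ₂ · cos Δλ )
  = atan2(0.32084, 0.37883) = 40.262° → normalised to [0°, 360°): 40.262°.

40°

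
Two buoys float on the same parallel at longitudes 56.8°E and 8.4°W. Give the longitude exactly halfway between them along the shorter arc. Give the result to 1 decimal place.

Signed shortest Δλ from +56.8° to -8.4° is -65.2°.
Midpoint longitude = +56.8° + (-65.2°)/2 = +56.8° − 32.6° = +24.2°.

24.2°E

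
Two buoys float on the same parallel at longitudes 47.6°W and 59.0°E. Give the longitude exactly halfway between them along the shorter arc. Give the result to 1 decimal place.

5.7°E

Signed shortest Δλ from -47.6° to +59.0° is +106.6°.
Midpoint longitude = -47.6° + (+106.6°)/2 = -47.6° + 53.3° = +5.7°.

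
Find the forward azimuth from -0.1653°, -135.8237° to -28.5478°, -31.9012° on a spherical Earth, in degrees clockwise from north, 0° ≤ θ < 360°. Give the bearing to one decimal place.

Δλ = -31.9012 − -135.8237 = 103.9225°.
θ = atan2( sin Δλ · cos φ₂ , cos φ₁ · sin φ₂ − sin φ₁ · cos φ₂ · cos Δλ )
  = atan2(0.85261, -0.47850) = 119.302° → normalised to [0°, 360°): 119.302°.

119.3°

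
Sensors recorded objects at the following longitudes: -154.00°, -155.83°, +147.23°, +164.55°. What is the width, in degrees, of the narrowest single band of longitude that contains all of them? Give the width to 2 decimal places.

Sort the longitudes: -155.83°, -154.00°, +147.23°, +164.55°.
Eastward gaps between consecutive values (wrapping around): 1.83°, 301.23°, 17.32°, 39.62°.
Largest gap = 301.23° ⇒ minimal covering band is its complement: 360° − 301.23° = 58.77°.
Band runs from +147.23° eastward to -154.00°, crossing the antimeridian.

58.77°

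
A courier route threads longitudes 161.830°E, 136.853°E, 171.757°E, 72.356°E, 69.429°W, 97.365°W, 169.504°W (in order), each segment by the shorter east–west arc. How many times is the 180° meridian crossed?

Leg 1: +161.830° → +136.853°, shortest Δλ = -24.977° (west) — does not cross 180°.
Leg 2: +136.853° → +171.757°, shortest Δλ = 34.904° (east) — does not cross 180°.
Leg 3: +171.757° → +72.356°, shortest Δλ = -99.401° (west) — does not cross 180°.
Leg 4: +72.356° → -69.429°, shortest Δλ = -141.785° (west) — does not cross 180°.
Leg 5: -69.429° → -97.365°, shortest Δλ = -27.936° (west) — does not cross 180°.
Leg 6: -97.365° → -169.504°, shortest Δλ = -72.139° (west) — does not cross 180°.
Total crossings: 0.

0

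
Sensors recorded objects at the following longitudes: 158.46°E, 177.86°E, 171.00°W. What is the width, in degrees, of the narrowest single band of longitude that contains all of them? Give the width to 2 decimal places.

Sort the longitudes: -171.00°, +158.46°, +177.86°.
Eastward gaps between consecutive values (wrapping around): 329.46°, 19.40°, 11.14°.
Largest gap = 329.46° ⇒ minimal covering band is its complement: 360° − 329.46° = 30.54°.
Band runs from +158.46° eastward to -171.00°, crossing the antimeridian.

30.54°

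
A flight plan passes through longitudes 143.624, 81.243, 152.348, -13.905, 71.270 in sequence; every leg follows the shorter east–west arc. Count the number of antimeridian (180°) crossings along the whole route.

Leg 1: +143.624° → +81.243°, shortest Δλ = -62.381° (west) — does not cross 180°.
Leg 2: +81.243° → +152.348°, shortest Δλ = 71.105° (east) — does not cross 180°.
Leg 3: +152.348° → -13.905°, shortest Δλ = -166.253° (west) — does not cross 180°.
Leg 4: -13.905° → +71.270°, shortest Δλ = 85.175° (east) — does not cross 180°.
Total crossings: 0.

0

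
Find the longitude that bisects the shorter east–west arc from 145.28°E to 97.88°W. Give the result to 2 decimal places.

156.30°W

Signed shortest Δλ from +145.28° to -97.88° is +116.84°.
Midpoint longitude = +145.28° + (+116.84°)/2 = +145.28° + 58.42° = +203.70°.
Normalise into (−180°, 180°]: -156.30°.
(The naïve average (+145.28 + -97.88)/2 = 23.7° is on the wrong side of the globe.)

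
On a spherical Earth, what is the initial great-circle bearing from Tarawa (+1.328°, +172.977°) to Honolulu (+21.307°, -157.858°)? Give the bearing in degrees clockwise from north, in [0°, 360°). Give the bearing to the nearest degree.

53°

Δλ = -157.858 − 172.977 = -330.835°; wrapped into (−180°, 180°]: 29.165°.
θ = atan2( sin Δλ · cos φ₂ , cos φ₁ · sin φ₂ − sin φ₁ · cos φ₂ · cos Δλ )
  = atan2(0.45402, 0.34441) = 52.816° → normalised to [0°, 360°): 52.816°.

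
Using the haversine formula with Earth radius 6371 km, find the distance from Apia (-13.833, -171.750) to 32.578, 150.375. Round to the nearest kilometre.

6545 km

Δλ = 150.375 − -171.750 = 322.125°; wrapped into (−180°, 180°]: -37.875°.
Δφ = 32.578 − -13.833 = 46.411°.
a = sin²(Δφ/2) + cos φ₁ · cos φ₂ · sin²(Δλ/2) = 0.241438.
c = 2·atan2(√a, √(1−a)) = 1.02731 rad → d = 6371·c ≈ 6544.98 km.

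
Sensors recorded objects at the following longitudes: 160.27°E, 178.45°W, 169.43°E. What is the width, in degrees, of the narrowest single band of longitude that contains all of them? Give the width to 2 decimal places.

21.28°

Sort the longitudes: -178.45°, +160.27°, +169.43°.
Eastward gaps between consecutive values (wrapping around): 338.72°, 9.16°, 12.12°.
Largest gap = 338.72° ⇒ minimal covering band is its complement: 360° − 338.72° = 21.28°.
Band runs from +160.27° eastward to -178.45°, crossing the antimeridian.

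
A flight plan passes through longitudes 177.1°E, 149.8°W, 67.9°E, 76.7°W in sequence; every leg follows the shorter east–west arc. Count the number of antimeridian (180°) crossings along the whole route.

2

Leg 1: +177.1° → -149.8°, shortest Δλ = 33.1° (east) — crosses 180°.
Leg 2: -149.8° → +67.9°, shortest Δλ = -142.3° (west) — crosses 180°.
Leg 3: +67.9° → -76.7°, shortest Δλ = -144.6° (west) — does not cross 180°.
Total crossings: 2.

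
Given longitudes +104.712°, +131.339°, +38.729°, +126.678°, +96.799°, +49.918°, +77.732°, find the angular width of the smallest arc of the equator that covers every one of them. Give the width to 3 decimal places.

92.610°

Sort the longitudes: +38.729°, +49.918°, +77.732°, +96.799°, +104.712°, +126.678°, +131.339°.
Eastward gaps between consecutive values (wrapping around): 11.189°, 27.814°, 19.067°, 7.913°, 21.966°, 4.661°, 267.390°.
Largest gap = 267.390° ⇒ minimal covering band is its complement: 360° − 267.390° = 92.610°.
Band runs from +38.729° eastward to +131.339°.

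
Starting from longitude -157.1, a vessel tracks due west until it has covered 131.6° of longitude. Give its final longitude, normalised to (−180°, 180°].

Start at -157.1°; shift −131.6° → -288.7°.
-288.7° lies outside (−180°, 180°]; add 360° → +71.3°.

+71.3°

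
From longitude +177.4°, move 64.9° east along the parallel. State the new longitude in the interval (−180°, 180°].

Start at +177.4°; shift +64.9° → +242.3°.
+242.3° lies outside (−180°, 180°]; subtract 360° → -117.7°.

-117.7°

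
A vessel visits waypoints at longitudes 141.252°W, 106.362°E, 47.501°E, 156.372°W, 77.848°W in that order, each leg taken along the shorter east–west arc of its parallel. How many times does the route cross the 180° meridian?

Leg 1: -141.252° → +106.362°, shortest Δλ = -112.386° (west) — crosses 180°.
Leg 2: +106.362° → +47.501°, shortest Δλ = -58.861° (west) — does not cross 180°.
Leg 3: +47.501° → -156.372°, shortest Δλ = 156.127° (east) — crosses 180°.
Leg 4: -156.372° → -77.848°, shortest Δλ = 78.524° (east) — does not cross 180°.
Total crossings: 2.

2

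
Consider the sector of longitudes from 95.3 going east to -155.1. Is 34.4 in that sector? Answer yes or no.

No

Band width going east from +95.3° to -155.1°: ((-155.1 − 95.3) mod 360) = 109.6°.
Offset of +34.4° east of the west edge: ((34.4 − 95.3) mod 360) = 299.1°.
299.1° > 109.6° ⇒ outside.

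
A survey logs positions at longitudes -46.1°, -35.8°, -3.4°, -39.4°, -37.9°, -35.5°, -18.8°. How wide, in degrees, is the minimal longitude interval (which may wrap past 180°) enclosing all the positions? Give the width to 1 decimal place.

Sort the longitudes: -46.1°, -39.4°, -37.9°, -35.8°, -35.5°, -18.8°, -3.4°.
Eastward gaps between consecutive values (wrapping around): 6.7°, 1.5°, 2.1°, 0.3°, 16.7°, 15.4°, 317.3°.
Largest gap = 317.3° ⇒ minimal covering band is its complement: 360° − 317.3° = 42.7°.
Band runs from -46.1° eastward to -3.4°.

42.7°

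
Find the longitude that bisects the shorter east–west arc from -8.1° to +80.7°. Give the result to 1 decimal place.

Signed shortest Δλ from -8.1° to +80.7° is +88.8°.
Midpoint longitude = -8.1° + (+88.8°)/2 = -8.1° + 44.4° = +36.3°.

+36.3°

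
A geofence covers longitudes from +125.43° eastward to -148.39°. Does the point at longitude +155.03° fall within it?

Yes

Band width going east from +125.43° to -148.39°: ((-148.39 − 125.43) mod 360) = 86.18°.
Offset of +155.03° east of the west edge: ((155.03 − 125.43) mod 360) = 29.60°.
29.60° ≤ 86.18° ⇒ inside.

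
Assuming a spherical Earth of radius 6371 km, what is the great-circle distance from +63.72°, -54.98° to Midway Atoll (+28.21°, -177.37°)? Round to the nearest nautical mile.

4659 nmi

Δλ = -177.37 − -54.98 = -122.39°.
Δφ = 28.21 − 63.72 = -35.51°.
a = sin²(Δφ/2) + cos φ₁ · cos φ₂ · sin²(Δλ/2) = 0.392579.
c = 2·atan2(√a, √(1−a)) = 1.35427 rad → d = 6371·c ≈ 8628.03 km ≈ 4658.77 nmi.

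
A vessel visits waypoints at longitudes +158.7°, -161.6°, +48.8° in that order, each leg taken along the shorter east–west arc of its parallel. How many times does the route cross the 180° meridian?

Leg 1: +158.7° → -161.6°, shortest Δλ = 39.7° (east) — crosses 180°.
Leg 2: -161.6° → +48.8°, shortest Δλ = -149.6° (west) — crosses 180°.
Total crossings: 2.

2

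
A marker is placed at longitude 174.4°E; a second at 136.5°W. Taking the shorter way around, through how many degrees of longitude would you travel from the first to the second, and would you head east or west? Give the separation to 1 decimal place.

49.1° east

Raw difference: -136.5 − 174.4 = -310.9°.
Normalise into (−180°, 180°]: -310.9° + 360° = 49.1°.
Positive ⇒ the second point lies to the east; separation 49.1°.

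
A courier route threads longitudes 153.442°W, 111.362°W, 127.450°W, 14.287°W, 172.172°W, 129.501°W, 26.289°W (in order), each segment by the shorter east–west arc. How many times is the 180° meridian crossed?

Leg 1: -153.442° → -111.362°, shortest Δλ = 42.08° (east) — does not cross 180°.
Leg 2: -111.362° → -127.450°, shortest Δλ = -16.088° (west) — does not cross 180°.
Leg 3: -127.450° → -14.287°, shortest Δλ = 113.163° (east) — does not cross 180°.
Leg 4: -14.287° → -172.172°, shortest Δλ = -157.885° (west) — does not cross 180°.
Leg 5: -172.172° → -129.501°, shortest Δλ = 42.671° (east) — does not cross 180°.
Leg 6: -129.501° → -26.289°, shortest Δλ = 103.212° (east) — does not cross 180°.
Total crossings: 0.

0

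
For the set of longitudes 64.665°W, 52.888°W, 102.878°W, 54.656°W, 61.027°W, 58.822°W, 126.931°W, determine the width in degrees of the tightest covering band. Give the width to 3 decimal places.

74.043°

Sort the longitudes: -126.931°, -102.878°, -64.665°, -61.027°, -58.822°, -54.656°, -52.888°.
Eastward gaps between consecutive values (wrapping around): 24.053°, 38.213°, 3.638°, 2.205°, 4.166°, 1.768°, 285.957°.
Largest gap = 285.957° ⇒ minimal covering band is its complement: 360° − 285.957° = 74.043°.
Band runs from -126.931° eastward to -52.888°.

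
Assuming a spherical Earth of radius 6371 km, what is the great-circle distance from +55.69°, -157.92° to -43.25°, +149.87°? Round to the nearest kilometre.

Δλ = 149.87 − -157.92 = 307.79°; wrapped into (−180°, 180°]: -52.21°.
Δφ = -43.25 − 55.69 = -98.94°.
a = sin²(Δφ/2) + cos φ₁ · cos φ₂ · sin²(Δλ/2) = 0.657191.
c = 2·atan2(√a, √(1−a)) = 1.89060 rad → d = 6371·c ≈ 12045.02 km.

12045 km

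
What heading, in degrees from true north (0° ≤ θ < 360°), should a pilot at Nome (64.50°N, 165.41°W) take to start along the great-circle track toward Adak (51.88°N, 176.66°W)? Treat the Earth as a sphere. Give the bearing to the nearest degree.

Δλ = -176.66 − -165.41 = -11.25°.
θ = atan2( sin Δλ · cos φ₂ , cos φ₁ · sin φ₂ − sin φ₁ · cos φ₂ · cos Δλ )
  = atan2(-0.12043, -0.20778) = -149.903° → normalised to [0°, 360°): 210.097°.

210°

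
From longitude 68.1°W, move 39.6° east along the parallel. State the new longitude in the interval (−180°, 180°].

28.5°W

Start at -68.1°; shift +39.6° → -28.5°.
-28.5° already lies in (−180°, 180°].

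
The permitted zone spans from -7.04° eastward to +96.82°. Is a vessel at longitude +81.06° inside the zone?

Band width going east from -7.04° to +96.82°: ((96.82 − -7.04) mod 360) = 103.86°.
Offset of +81.06° east of the west edge: ((81.06 − -7.04) mod 360) = 88.10°.
88.10° ≤ 103.86° ⇒ inside.

Yes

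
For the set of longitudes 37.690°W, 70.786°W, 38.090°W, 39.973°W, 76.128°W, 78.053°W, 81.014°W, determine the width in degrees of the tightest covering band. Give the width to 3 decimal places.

43.324°

Sort the longitudes: -81.014°, -78.053°, -76.128°, -70.786°, -39.973°, -38.090°, -37.690°.
Eastward gaps between consecutive values (wrapping around): 2.961°, 1.925°, 5.342°, 30.813°, 1.883°, 0.400°, 316.676°.
Largest gap = 316.676° ⇒ minimal covering band is its complement: 360° − 316.676° = 43.324°.
Band runs from -81.014° eastward to -37.690°.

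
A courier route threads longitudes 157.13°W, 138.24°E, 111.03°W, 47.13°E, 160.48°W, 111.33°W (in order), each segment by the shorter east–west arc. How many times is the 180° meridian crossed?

3

Leg 1: -157.13° → +138.24°, shortest Δλ = -64.63° (west) — crosses 180°.
Leg 2: +138.24° → -111.03°, shortest Δλ = 110.73° (east) — crosses 180°.
Leg 3: -111.03° → +47.13°, shortest Δλ = 158.16° (east) — does not cross 180°.
Leg 4: +47.13° → -160.48°, shortest Δλ = 152.39° (east) — crosses 180°.
Leg 5: -160.48° → -111.33°, shortest Δλ = 49.15° (east) — does not cross 180°.
Total crossings: 3.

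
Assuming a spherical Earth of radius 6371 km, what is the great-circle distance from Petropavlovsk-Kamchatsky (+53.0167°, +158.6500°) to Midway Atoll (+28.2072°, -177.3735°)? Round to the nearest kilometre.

3387 km

Δλ = -177.3735 − 158.6500 = -336.0235°; wrapped into (−180°, 180°]: 23.9765°.
Δφ = 28.2072 − 53.0167 = -24.8095°.
a = sin²(Δφ/2) + cos φ₁ · cos φ₂ · sin²(Δλ/2) = 0.069018.
c = 2·atan2(√a, √(1−a)) = 0.53167 rad → d = 6371·c ≈ 3387.25 km.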